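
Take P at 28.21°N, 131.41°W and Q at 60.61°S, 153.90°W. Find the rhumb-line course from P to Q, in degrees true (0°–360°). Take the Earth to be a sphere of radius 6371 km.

Δψ = ln[tan(π/4+φ₂/2)/tan(π/4+φ₁/2)] = -1.8520
Δλ = -0.3925 rad (taken the short way round)
course = atan2(Δλ, Δψ) = 191.97°

192.0°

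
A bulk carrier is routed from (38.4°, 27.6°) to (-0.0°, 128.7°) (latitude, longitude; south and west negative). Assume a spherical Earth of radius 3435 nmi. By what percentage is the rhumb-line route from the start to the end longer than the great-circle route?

Great circle: σ = 1.7223 rad → d_gc = Rσ = 5915.9 nmi
Rhumb: Δφ = -0.6702, Δλ = +1.7645, Δψ = -0.7269, q = Δφ/Δψ = 0.9220 → d_rh = R√(Δφ²+q²Δλ²) = 6044.2 nmi
Excess = (6044.2 − 5915.9) / 5915.9 = 128.3 / 5915.9 = 2.17% ≈ 2.2%

2.2%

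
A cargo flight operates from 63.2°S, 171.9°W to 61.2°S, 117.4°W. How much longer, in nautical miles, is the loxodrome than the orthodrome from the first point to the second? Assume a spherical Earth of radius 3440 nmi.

46 nmi

Great circle: cos σ = sin φ₁ sin φ₂ + cos φ₁ cos φ₂ cos Δλ,  σ = 0.4316 rad → d_gc = 1484.6 nmi
Rhumb line: Δψ = +0.0749, q = Δφ/Δψ = 0.4662, d_rh = R√(Δφ²+q²Δλ²) = 1530.2 nmi
Excess = 1530.2 − 1484.6 = 45.6 ≈ 46 nmi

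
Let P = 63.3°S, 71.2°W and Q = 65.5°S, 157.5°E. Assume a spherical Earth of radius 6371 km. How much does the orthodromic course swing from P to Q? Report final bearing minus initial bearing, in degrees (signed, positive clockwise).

+126.7°

Initial bearing θ₁ = atan2(sin Δλ cos φ₂, cos φ₁ sin φ₂ − sin φ₁ cos φ₂ cos Δλ) = 205.49°
Final bearing θ₂ = (initial bearing from the destination back to the start) + 180° = 332.20°
Δθ = θ₂ − θ₁ = +126.7°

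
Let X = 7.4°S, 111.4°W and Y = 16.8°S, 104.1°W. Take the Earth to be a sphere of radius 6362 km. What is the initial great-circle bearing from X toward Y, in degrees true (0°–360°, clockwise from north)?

143.5°

θ = atan2( sin Δλ·cos φ₂ ,  cos φ₁ sin φ₂ − sin φ₁ cos φ₂ cos Δλ )
  = atan2(+0.1216, -0.1643) = 143.49°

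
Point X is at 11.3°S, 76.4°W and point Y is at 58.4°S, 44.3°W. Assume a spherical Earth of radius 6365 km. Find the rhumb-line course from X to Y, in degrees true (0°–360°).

Δψ = ln[tan(π/4+φ₂/2)/tan(π/4+φ₁/2)] = -1.0639
Δλ = +0.5603 rad (taken the short way round)
course = atan2(Δλ, Δψ) = 152.23°

152.2°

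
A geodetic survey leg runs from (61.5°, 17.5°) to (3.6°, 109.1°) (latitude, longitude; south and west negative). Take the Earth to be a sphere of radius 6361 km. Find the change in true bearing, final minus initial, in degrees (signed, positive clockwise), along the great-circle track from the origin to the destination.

At departure: θ₁ = atan2(sin Δλ cos φ₂, cos φ₁ sin φ₂ − sin φ₁ cos φ₂ cos Δλ) = 86.88°
At arrival: θ₂ = atan2(sin Δλ cos φ₁, −cos φ₂ sin φ₁ + sin φ₂ cos φ₁ cos Δλ) = 151.48°
Δθ = θ₂ − θ₁ = +64.6°

+64.6°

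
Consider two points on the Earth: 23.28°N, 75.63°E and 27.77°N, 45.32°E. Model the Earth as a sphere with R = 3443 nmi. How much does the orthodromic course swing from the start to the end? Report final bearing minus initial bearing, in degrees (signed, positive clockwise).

At departure: θ₁ = atan2(sin Δλ cos φ₂, cos φ₁ sin φ₂ − sin φ₁ cos φ₂ cos Δλ) = 285.77°
At arrival: θ₂ = atan2(sin Δλ cos φ₁, −cos φ₂ sin φ₁ + sin φ₂ cos φ₁ cos Δλ) = 272.44°
Δθ = θ₂ − θ₁ = -13.3°

-13.3°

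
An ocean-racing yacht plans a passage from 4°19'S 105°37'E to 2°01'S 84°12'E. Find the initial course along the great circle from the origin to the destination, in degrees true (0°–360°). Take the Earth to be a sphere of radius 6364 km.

275.5°

N = sin Δλ·cos φ₂ = -0.3649;  D = cos φ₁ sin φ₂ − sin φ₁ cos φ₂ cos Δλ = +0.0349
initial course = atan2(N, D) = 275.47°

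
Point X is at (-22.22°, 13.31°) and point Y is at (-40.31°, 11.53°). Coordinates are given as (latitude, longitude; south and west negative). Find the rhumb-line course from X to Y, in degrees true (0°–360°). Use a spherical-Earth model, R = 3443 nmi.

Δψ = ln[tan(π/4+φ₂/2)/tan(π/4+φ₁/2)] = -0.3721
Δλ = -0.0311 rad (taken the short way round)
course = atan2(Δλ, Δψ) = 184.77°

184.8°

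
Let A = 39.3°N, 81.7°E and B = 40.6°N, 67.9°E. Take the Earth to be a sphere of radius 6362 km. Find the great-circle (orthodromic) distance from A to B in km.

1182 km

cos σ = sin φ₁ sin φ₂ + cos φ₁ cos φ₂ cos Δλ
      = sin(39.30°)sin(40.60°) + cos(39.30°)cos(40.60°)cos(-13.80°) = 0.9828
σ = 10.648° → d = Rσ = 6362·0.18583 = 1182 km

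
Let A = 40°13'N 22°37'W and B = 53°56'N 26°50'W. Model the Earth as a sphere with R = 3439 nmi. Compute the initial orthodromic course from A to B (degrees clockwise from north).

349.7°

N = sin Δλ·cos φ₂ = -0.0433;  D = cos φ₁ sin φ₂ − sin φ₁ cos φ₂ cos Δλ = +0.2381
initial course = atan2(N, D) = 349.70°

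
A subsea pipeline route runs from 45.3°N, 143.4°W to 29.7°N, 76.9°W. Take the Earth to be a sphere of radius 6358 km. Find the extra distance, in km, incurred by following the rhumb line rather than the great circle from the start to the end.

138 km

Great circle: cos σ = sin φ₁ sin φ₂ + cos φ₁ cos φ₂ cos Δλ,  σ = 0.9325 rad → d_gc = 5929.0 km
Rhumb line: Δψ = -0.3455, q = Δφ/Δψ = 0.7880, d_rh = R√(Δφ²+q²Δλ²) = 6067.0 km
Excess = 6067.0 − 5929.0 = 138.0 ≈ 138 km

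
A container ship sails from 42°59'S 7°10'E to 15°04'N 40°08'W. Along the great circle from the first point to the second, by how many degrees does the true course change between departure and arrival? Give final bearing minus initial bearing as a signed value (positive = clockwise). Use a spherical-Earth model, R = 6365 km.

Initial bearing θ₁ = atan2(sin Δλ cos φ₂, cos φ₁ sin φ₂ − sin φ₁ cos φ₂ cos Δλ) = 311.90°
Final bearing θ₂ = (initial bearing from the destination back to the start) + 180° = 325.67°
Δθ = θ₂ − θ₁ = +13.8°

+13.8°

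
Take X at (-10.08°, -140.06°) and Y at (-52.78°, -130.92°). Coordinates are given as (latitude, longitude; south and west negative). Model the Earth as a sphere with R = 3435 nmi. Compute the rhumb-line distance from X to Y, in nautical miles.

2599 nmi

Rhumb course C = atan2(Δλ, Δψ) with Δψ = ln[tan(π/4+φ₂/2)/tan(π/4+φ₁/2)] = -0.9116, Δλ = +0.1595 → C = 170.07°
d = R·|Δφ| / |cos C| = 3435·0.74526 / 0.98503 = 2599 nmi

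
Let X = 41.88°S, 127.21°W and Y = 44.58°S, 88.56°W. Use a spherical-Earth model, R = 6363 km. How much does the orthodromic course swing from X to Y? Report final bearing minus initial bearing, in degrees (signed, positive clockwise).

-27.0°

At departure: θ₁ = atan2(sin Δλ cos φ₂, cos φ₁ sin φ₂ − sin φ₁ cos φ₂ cos Δλ) = 108.78°
At arrival: θ₂ = atan2(sin Δλ cos φ₁, −cos φ₂ sin φ₁ + sin φ₂ cos φ₁ cos Δλ) = 81.76°
Δθ = θ₂ − θ₁ = -27.0°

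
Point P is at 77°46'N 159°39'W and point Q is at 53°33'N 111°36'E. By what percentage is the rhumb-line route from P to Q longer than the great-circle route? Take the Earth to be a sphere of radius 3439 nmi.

8.8%

Great circle: σ = 0.6618 rad → d_gc = Rσ = 2276.1 nmi
Rhumb: Δφ = -0.4227, Δλ = -1.5490, Δψ = -1.1225, q = Δφ/Δψ = 0.3765 → d_rh = R√(Δφ²+q²Δλ²) = 2477.1 nmi
Excess = (2477.1 − 2276.1) / 2276.1 = 201.0 / 2276.1 = 8.83% ≈ 8.8%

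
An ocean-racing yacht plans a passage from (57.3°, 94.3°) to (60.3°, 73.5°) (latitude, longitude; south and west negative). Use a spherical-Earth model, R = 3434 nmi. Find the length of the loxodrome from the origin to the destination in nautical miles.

Rhumb course C = atan2(Δλ, Δψ) with Δψ = ln[tan(π/4+φ₂/2)/tan(π/4+φ₁/2)] = +0.1012, Δλ = -0.3630 → C = 285.57°
d = R·|Δφ| / |cos C| = 3434·0.05236 / 0.26840 = 670 nmi

670 nmi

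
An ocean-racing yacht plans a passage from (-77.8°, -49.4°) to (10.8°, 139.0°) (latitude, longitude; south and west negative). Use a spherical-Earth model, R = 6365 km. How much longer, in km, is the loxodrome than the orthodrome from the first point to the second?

3100 km

Great circle: cos σ = sin φ₁ sin φ₂ + cos φ₁ cos φ₂ cos Δλ,  σ = 1.9698 rad → d_gc = 12537.8 km
Rhumb line: Δψ = +2.4258, q = Δφ/Δψ = 0.6375, d_rh = R√(Δφ²+q²Δλ²) = 15638.2 km
Excess = 15638.2 − 12537.8 = 3100.4 ≈ 3100 km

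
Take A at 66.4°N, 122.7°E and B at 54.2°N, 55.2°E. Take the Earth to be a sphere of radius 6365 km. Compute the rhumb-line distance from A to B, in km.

3907 km

Rhumb course C = atan2(Δλ, Δψ) with Δψ = ln[tan(π/4+φ₂/2)/tan(π/4+φ₁/2)] = -0.4357, Δλ = -1.1781 → C = 249.70°
d = R·|Δφ| / |cos C| = 6365·0.21293 / 0.34688 = 3907 km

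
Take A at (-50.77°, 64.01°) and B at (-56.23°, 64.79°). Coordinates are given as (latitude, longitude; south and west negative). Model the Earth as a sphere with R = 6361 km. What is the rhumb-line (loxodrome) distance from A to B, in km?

Rhumb course C = atan2(Δλ, Δψ) with Δψ = ln[tan(π/4+φ₂/2)/tan(π/4+φ₁/2)] = -0.1605, Δλ = +0.0136 → C = 175.15°
d = R·|Δφ| / |cos C| = 6361·0.09529 / 0.99642 = 608 km

608 km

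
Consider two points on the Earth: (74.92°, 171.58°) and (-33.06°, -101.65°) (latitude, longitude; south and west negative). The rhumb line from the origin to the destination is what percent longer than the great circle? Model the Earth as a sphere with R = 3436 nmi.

Great circle: σ = 2.1112 rad → d_gc = Rσ = 7253.9 nmi
Rhumb: Δφ = -1.8846, Δλ = +1.5144, Δψ = -2.6342, q = Δφ/Δψ = 0.7154 → d_rh = R√(Δφ²+q²Δλ²) = 7469.4 nmi
Excess = (7469.4 − 7253.9) / 7253.9 = 215.5 / 7253.9 = 2.97% ≈ 3.0%

3.0%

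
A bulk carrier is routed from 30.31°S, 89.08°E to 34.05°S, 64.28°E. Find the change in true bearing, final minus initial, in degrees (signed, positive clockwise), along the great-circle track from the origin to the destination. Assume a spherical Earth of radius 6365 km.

+13.4°

Initial bearing θ₁ = atan2(sin Δλ cos φ₂, cos φ₁ sin φ₂ − sin φ₁ cos φ₂ cos Δλ) = 253.37°
Final bearing θ₂ = (initial bearing from the destination back to the start) + 180° = 266.74°
Δθ = θ₂ − θ₁ = +13.4°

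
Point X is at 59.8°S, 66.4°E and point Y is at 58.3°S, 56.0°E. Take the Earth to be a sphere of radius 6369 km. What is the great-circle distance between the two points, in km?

cos σ = sin φ₁ sin φ₂ + cos φ₁ cos φ₂ cos Δλ
      = sin(-59.80°)sin(-58.30°) + cos(-59.80°)cos(-58.30°)cos(-10.40°) = 0.9953
σ = 5.548° → d = Rσ = 6369·0.09684 = 617 km

617 km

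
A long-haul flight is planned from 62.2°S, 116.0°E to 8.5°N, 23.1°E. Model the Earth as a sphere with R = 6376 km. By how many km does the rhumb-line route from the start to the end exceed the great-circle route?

402 km

Great circle: cos σ = sin φ₁ sin φ₂ + cos φ₁ cos φ₂ cos Δλ,  σ = 1.7255 rad → d_gc = 11001.8 km
Rhumb line: Δψ = +1.5453, q = Δφ/Δψ = 0.7985, d_rh = R√(Δφ²+q²Δλ²) = 11403.7 km
Excess = 11403.7 − 11001.8 = 401.9 ≈ 402 km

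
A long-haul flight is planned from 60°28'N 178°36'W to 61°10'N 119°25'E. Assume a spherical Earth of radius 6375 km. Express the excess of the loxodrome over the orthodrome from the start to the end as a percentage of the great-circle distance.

Great circle: σ = 0.5077 rad → d_gc = Rσ = 3236.5 km
Rhumb: Δφ = +0.0122, Δλ = -1.0818, Δψ = +0.0251, q = Δφ/Δψ = 0.4876 → d_rh = R√(Δφ²+q²Δλ²) = 3363.5 km
Excess = (3363.5 − 3236.5) / 3236.5 = 127.0 / 3236.5 = 3.92% ≈ 3.9%

3.9%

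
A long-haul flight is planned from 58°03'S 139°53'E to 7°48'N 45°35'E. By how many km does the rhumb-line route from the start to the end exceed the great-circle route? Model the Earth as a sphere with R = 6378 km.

366 km

Great circle: cos σ = sin φ₁ sin φ₂ + cos φ₁ cos φ₂ cos Δλ,  σ = 1.7259 rad → d_gc = 11007.7 km
Rhumb line: Δψ = +1.3874, q = Δφ/Δψ = 0.8284, d_rh = R√(Δφ²+q²Δλ²) = 11373.3 km
Excess = 11373.3 − 11007.7 = 365.6 ≈ 366 km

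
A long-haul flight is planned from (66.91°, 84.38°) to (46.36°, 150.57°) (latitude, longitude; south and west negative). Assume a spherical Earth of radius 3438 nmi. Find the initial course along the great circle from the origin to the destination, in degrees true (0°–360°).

87.5°

N = sin Δλ·cos φ₂ = +0.6314;  D = cos φ₁ sin φ₂ − sin φ₁ cos φ₂ cos Δλ = +0.0275
initial course = atan2(N, D) = 87.50°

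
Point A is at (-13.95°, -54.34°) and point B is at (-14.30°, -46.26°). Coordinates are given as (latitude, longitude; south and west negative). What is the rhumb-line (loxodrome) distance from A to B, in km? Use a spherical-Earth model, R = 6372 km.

Δψ = ln[tan(π/4+φ₂/2)/tan(π/4+φ₁/2)] = -0.0063;  Δφ = -0.0061 rad,  Δλ = +0.1410 rad
q = Δφ/Δψ = 0.9698
d = R·√(Δφ² + q²Δλ²) = 6372·0.13689 = 872 km

872 km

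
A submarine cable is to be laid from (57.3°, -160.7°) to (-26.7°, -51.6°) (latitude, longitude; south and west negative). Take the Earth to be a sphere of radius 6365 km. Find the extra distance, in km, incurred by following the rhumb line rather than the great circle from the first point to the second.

Great circle: cos σ = sin φ₁ sin φ₂ + cos φ₁ cos φ₂ cos Δλ,  σ = 2.1365 rad → d_gc = 13599.0 km
Rhumb line: Δψ = -1.7102, q = Δφ/Δψ = 0.8573, d_rh = R√(Δφ²+q²Δλ²) = 13965.4 km
Excess = 13965.4 − 13599.0 = 366.4 ≈ 366 km

366 km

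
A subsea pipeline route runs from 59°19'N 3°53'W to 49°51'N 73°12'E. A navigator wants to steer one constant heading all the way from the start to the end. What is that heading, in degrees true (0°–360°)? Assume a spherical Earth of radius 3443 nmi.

Δψ = ln[tan(π/4+φ₂/2)/tan(π/4+φ₁/2)] = -0.2867
Δλ = +1.3454 rad (taken the short way round)
course = atan2(Δλ, Δψ) = 102.03°

102.0°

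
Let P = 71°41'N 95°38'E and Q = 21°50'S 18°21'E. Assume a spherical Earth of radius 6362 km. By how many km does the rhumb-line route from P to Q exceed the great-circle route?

Great circle: cos σ = sin φ₁ sin φ₂ + cos φ₁ cos φ₂ cos Δλ,  σ = 1.8638 rad → d_gc = 11857.6 km
Rhumb line: Δψ = -2.2156, q = Δφ/Δψ = 0.7367, d_rh = R√(Δφ²+q²Δλ²) = 12156.8 km
Excess = 12156.8 − 11857.6 = 299.2 ≈ 299 km

299 km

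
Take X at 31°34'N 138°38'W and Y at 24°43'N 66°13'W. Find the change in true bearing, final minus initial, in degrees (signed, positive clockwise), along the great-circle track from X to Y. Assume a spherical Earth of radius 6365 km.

At departure: θ₁ = atan2(sin Δλ cos φ₂, cos φ₁ sin φ₂ − sin φ₁ cos φ₂ cos Δλ) = 76.21°
At arrival: θ₂ = atan2(sin Δλ cos φ₁, −cos φ₂ sin φ₁ + sin φ₂ cos φ₁ cos Δλ) = 114.37°
Δθ = θ₂ − θ₁ = +38.2°

+38.2°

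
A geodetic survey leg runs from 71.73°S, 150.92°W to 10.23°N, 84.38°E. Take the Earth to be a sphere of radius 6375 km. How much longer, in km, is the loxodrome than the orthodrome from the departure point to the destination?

Great circle: cos σ = sin φ₁ sin φ₂ + cos φ₁ cos φ₂ cos Δλ,  σ = 1.9223 rad → d_gc = 12254.4 km
Rhumb line: Δψ = +2.0071, q = Δφ/Δψ = 0.7127, d_rh = R√(Δφ²+q²Δλ²) = 13451.6 km
Excess = 13451.6 − 12254.4 = 1197.2 ≈ 1197 km

1197 km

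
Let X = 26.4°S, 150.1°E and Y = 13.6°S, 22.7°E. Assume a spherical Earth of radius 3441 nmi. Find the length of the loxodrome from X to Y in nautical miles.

7212 nmi

Rhumb course C = atan2(Δλ, Δψ) with Δψ = ln[tan(π/4+φ₂/2)/tan(π/4+φ₁/2)] = +0.2384, Δλ = -2.2235 → C = 276.12°
d = R·|Δφ| / |cos C| = 3441·0.22340 / 0.10659 = 7212 nmi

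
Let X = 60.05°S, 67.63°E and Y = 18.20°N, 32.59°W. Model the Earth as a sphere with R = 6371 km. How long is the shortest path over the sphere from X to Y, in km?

12318 km

Haversine: a = sin²(Δφ/2)+cos φ₁ cos φ₂ sin²(Δλ/2) = 0.67739;  σ = 2·atan2(√a,√(1−a))
σ = 110.780° → d = Rσ = 6371·1.93347 = 12318 km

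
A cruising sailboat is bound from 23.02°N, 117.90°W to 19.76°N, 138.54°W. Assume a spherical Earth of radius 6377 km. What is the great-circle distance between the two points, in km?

2168 km

Haversine: a = sin²(Δφ/2)+cos φ₁ cos φ₂ sin²(Δλ/2) = 0.02861;  σ = 2·atan2(√a,√(1−a))
σ = 19.475° → d = Rσ = 6377·0.33991 = 2168 km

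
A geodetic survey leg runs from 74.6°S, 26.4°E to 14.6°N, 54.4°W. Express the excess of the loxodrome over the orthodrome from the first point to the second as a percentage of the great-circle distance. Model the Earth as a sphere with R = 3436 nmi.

Great circle: σ = 1.7741 rad → d_gc = Rσ = 6095.9 nmi
Rhumb: Δφ = +1.5568, Δλ = -1.4102, Δψ = +2.2586, q = Δφ/Δψ = 0.6893 → d_rh = R√(Δφ²+q²Δλ²) = 6306.4 nmi
Excess = (6306.4 − 6095.9) / 6095.9 = 210.5 / 6095.9 = 3.453% ≈ 3.5%

3.5%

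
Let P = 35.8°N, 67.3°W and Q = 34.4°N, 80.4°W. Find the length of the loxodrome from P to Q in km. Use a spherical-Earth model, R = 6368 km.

1201 km

Δψ = ln[tan(π/4+φ₂/2)/tan(π/4+φ₁/2)] = -0.0299;  Δφ = -0.0244 rad,  Δλ = -0.2286 rad
q = Δφ/Δψ = 0.8181
d = R·√(Δφ² + q²Δλ²) = 6368·0.18864 = 1201 km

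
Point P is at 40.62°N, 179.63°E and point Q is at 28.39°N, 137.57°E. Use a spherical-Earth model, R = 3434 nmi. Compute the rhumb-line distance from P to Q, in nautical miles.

Rhumb course C = atan2(Δλ, Δψ) with Δψ = ln[tan(π/4+φ₂/2)/tan(π/4+φ₁/2)] = -0.2600, Δλ = -0.7341 → C = 250.50°
d = R·|Δφ| / |cos C| = 3434·0.21345 / 0.33384 = 2196 nmi

2196 nmi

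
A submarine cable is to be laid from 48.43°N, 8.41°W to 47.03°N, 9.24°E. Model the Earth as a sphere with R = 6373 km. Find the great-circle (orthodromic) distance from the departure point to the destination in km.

1327 km

cos σ = sin φ₁ sin φ₂ + cos φ₁ cos φ₂ cos Δλ
      = sin(48.43°)sin(47.03°) + cos(48.43°)cos(47.03°)cos(17.65°) = 0.9784
σ = 11.927° → d = Rσ = 6373·0.20817 = 1327 km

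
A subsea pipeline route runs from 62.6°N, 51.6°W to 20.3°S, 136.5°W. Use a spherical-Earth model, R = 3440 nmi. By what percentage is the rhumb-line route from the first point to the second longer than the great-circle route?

2.3%

Great circle: σ = 1.8438 rad → d_gc = Rσ = 6342.7 nmi
Rhumb: Δφ = -1.4469, Δλ = -1.4818, Δψ = -1.7735, q = Δφ/Δψ = 0.8158 → d_rh = R√(Δφ²+q²Δλ²) = 6485.9 nmi
Excess = (6485.9 − 6342.7) / 6342.7 = 143.2 / 6342.7 = 2.26% ≈ 2.3%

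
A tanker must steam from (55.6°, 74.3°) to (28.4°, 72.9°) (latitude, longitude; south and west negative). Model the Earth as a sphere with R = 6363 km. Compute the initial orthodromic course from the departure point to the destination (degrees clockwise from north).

N = sin Δλ·cos φ₂ = -0.0215;  D = cos φ₁ sin φ₂ − sin φ₁ cos φ₂ cos Δλ = -0.4569
initial course = atan2(N, D) = 182.69°

182.7°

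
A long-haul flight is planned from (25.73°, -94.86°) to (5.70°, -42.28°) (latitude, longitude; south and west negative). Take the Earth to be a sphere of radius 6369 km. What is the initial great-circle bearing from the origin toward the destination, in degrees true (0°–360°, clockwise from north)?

N = sin Δλ·cos φ₂ = +0.7903;  D = cos φ₁ sin φ₂ − sin φ₁ cos φ₂ cos Δλ = -0.1730
initial course = atan2(N, D) = 102.35°

102.3°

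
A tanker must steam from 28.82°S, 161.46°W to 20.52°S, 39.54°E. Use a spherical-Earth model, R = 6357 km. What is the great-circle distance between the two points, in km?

14053 km

cos σ = sin φ₁ sin φ₂ + cos φ₁ cos φ₂ cos Δλ
      = sin(-28.82°)sin(-20.52°) + cos(-28.82°)cos(-20.52°)cos(-159.00°) = -0.5971
σ = 126.660° → d = Rσ = 6357·2.21064 = 14053 km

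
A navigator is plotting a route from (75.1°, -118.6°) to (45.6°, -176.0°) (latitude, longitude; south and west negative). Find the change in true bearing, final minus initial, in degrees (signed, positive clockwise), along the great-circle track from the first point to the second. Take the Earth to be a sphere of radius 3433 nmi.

Initial bearing θ₁ = atan2(sin Δλ cos φ₂, cos φ₁ sin φ₂ − sin φ₁ cos φ₂ cos Δλ) = 252.97°
Final bearing θ₂ = (initial bearing from the destination back to the start) + 180° = 200.57°
Δθ = θ₂ − θ₁ = -52.4°

-52.4°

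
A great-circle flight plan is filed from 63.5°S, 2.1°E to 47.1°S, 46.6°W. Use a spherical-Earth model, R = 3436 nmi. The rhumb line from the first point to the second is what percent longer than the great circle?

Great circle: σ = 0.5432 rad → d_gc = Rσ = 1866.5 nmi
Rhumb: Δφ = +0.2862, Δλ = -0.8500, Δψ = +0.5120, q = Δφ/Δψ = 0.5591 → d_rh = R√(Δφ²+q²Δλ²) = 1906.1 nmi
Excess = (1906.1 − 1866.5) / 1866.5 = 39.6 / 1866.5 = 2.12% ≈ 2.1%

2.1%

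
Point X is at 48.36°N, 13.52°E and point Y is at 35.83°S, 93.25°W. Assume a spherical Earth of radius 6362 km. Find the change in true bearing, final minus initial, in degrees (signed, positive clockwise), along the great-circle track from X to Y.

-22.4°

At departure: θ₁ = atan2(sin Δλ cos φ₂, cos φ₁ sin φ₂ − sin φ₁ cos φ₂ cos Δλ) = 254.58°
At arrival: θ₂ = atan2(sin Δλ cos φ₁, −cos φ₂ sin φ₁ + sin φ₂ cos φ₁ cos Δλ) = 232.19°
Δθ = θ₂ − θ₁ = -22.4°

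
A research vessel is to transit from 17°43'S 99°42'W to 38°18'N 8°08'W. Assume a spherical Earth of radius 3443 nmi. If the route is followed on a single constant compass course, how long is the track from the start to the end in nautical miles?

Δψ = ln[tan(π/4+φ₂/2)/tan(π/4+φ₁/2)] = +1.0389;  Δφ = +0.9777 rad,  Δλ = +1.5981 rad
q = Δφ/Δψ = 0.9411
d = R·√(Δφ² + q²Δλ²) = 3443·1.79379 = 6176 nmi

6176 nmi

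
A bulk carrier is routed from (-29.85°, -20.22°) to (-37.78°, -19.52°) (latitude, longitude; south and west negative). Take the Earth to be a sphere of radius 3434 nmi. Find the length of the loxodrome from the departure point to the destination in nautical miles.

Δψ = ln[tan(π/4+φ₂/2)/tan(π/4+φ₁/2)] = -0.1668;  Δφ = -0.1384 rad,  Δλ = +0.0122 rad
q = Δφ/Δψ = 0.8296
d = R·√(Δφ² + q²Δλ²) = 3434·0.13878 = 477 nmi

477 nmi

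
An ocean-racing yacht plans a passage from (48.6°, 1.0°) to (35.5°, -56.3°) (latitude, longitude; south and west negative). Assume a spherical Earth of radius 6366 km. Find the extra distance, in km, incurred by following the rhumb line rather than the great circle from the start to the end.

Great circle: cos σ = sin φ₁ sin φ₂ + cos φ₁ cos φ₂ cos Δλ,  σ = 0.7577 rad → d_gc = 4823.2 km
Rhumb line: Δψ = -0.3097, q = Δφ/Δψ = 0.7383, d_rh = R√(Δφ²+q²Δλ²) = 4920.5 km
Excess = 4920.5 − 4823.2 = 97.3 ≈ 97 km

97 km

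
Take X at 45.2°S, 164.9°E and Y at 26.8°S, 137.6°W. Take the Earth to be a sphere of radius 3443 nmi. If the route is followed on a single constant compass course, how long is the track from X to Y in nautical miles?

2983 nmi

Rhumb course C = atan2(Δλ, Δψ) with Δψ = ln[tan(π/4+φ₂/2)/tan(π/4+φ₁/2)] = +0.4005, Δλ = +1.0036 → C = 68.24°
d = R·|Δφ| / |cos C| = 3443·0.32114 / 0.37067 = 2983 nmi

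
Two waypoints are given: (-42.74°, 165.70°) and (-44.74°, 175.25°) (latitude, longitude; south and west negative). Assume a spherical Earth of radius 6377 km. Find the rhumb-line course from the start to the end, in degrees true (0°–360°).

106.2°

Δψ = ln[tan(π/4+φ₂/2)/tan(π/4+φ₁/2)] = -0.0483
Δλ = +0.1667 rad (taken the short way round)
course = atan2(Δλ, Δψ) = 106.17°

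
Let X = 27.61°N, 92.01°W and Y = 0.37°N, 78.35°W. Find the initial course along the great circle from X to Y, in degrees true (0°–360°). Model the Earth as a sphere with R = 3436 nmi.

θ = atan2( sin Δλ·cos φ₂ ,  cos φ₁ sin φ₂ − sin φ₁ cos φ₂ cos Δλ )
  = atan2(+0.2362, -0.4446) = 152.02°

152.0°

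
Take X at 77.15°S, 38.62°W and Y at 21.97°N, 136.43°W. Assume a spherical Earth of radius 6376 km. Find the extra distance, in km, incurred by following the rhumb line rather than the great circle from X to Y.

Great circle: cos σ = sin φ₁ sin φ₂ + cos φ₁ cos φ₂ cos Δλ,  σ = 1.9744 rad → d_gc = 12589.1 km
Rhumb line: Δψ = +2.5770, q = Δφ/Δψ = 0.6713, d_rh = R√(Δφ²+q²Δλ²) = 13230.9 km
Excess = 13230.9 − 12589.1 = 641.8 ≈ 642 km

642 km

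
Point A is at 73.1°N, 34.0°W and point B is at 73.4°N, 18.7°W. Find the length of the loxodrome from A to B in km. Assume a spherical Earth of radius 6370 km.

Δψ = ln[tan(π/4+φ₂/2)/tan(π/4+φ₁/2)] = +0.0182;  Δφ = +0.0052 rad,  Δλ = +0.2670 rad
q = Δφ/Δψ = 0.2882
d = R·√(Δφ² + q²Δλ²) = 6370·0.07713 = 491 km

491 km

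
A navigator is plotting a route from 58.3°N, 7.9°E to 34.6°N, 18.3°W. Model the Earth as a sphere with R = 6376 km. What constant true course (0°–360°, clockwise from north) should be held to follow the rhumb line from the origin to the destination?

Δψ = ln[tan(π/4+φ₂/2)/tan(π/4+φ₁/2)] = -0.6147
Δλ = -0.4573 rad (taken the short way round)
course = atan2(Δλ, Δψ) = 216.64°

216.6°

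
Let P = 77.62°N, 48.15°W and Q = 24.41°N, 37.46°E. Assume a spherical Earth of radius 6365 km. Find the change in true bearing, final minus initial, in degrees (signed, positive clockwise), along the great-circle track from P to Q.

+77.7°

At departure: θ₁ = atan2(sin Δλ cos φ₂, cos φ₁ sin φ₂ − sin φ₁ cos φ₂ cos Δλ) = 88.71°
At arrival: θ₂ = atan2(sin Δλ cos φ₁, −cos φ₂ sin φ₁ + sin φ₂ cos φ₁ cos Δλ) = 166.39°
Δθ = θ₂ − θ₁ = +77.7°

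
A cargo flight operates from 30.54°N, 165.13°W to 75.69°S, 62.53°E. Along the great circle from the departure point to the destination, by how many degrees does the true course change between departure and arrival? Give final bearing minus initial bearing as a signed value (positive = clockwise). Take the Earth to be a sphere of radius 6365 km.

+110.7°

Initial bearing θ₁ = atan2(sin Δλ cos φ₂, cos φ₁ sin φ₂ − sin φ₁ cos φ₂ cos Δλ) = 193.69°
Final bearing θ₂ = (initial bearing from the destination back to the start) + 180° = 304.44°
Δθ = θ₂ − θ₁ = +110.7°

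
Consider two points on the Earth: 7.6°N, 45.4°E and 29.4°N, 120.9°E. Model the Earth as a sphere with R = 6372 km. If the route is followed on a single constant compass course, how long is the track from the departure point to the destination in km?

Rhumb course C = atan2(Δλ, Δψ) with Δψ = ln[tan(π/4+φ₂/2)/tan(π/4+φ₁/2)] = +0.4042, Δλ = +1.3177 → C = 72.95°
d = R·|Δφ| / |cos C| = 6372·0.38048 / 0.29326 = 8267 km

8267 km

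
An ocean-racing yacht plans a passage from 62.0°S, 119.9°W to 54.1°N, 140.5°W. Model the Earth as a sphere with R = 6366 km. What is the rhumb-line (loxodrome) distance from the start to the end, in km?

Rhumb course C = atan2(Δλ, Δψ) with Δψ = ln[tan(π/4+φ₂/2)/tan(π/4+φ₁/2)] = +2.5161, Δλ = -0.3595 → C = 351.87°
d = R·|Δφ| / |cos C| = 6366·2.02633 / 0.98994 = 13031 km

13031 km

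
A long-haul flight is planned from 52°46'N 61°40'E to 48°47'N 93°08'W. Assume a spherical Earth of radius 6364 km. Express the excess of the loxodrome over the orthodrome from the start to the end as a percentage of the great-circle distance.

Great circle: σ = 1.3303 rad → d_gc = Rσ = 8466.1 km
Rhumb: Δφ = -0.0695, Δλ = -2.7018, Δψ = -0.1100, q = Δφ/Δψ = 0.6319 → d_rh = R√(Δφ²+q²Δλ²) = 10873.2 km
Excess = (10873.2 − 8466.1) / 8466.1 = 2407.1 / 8466.1 = 28.43% ≈ 28.4%

28.4%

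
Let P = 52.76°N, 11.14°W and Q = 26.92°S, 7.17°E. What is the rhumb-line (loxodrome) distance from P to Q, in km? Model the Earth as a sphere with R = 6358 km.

9022 km

Rhumb course C = atan2(Δλ, Δψ) with Δψ = ln[tan(π/4+φ₂/2)/tan(π/4+φ₁/2)] = -1.5760, Δλ = +0.3196 → C = 168.54°
d = R·|Δφ| / |cos C| = 6358·1.39068 / 0.98006 = 9022 km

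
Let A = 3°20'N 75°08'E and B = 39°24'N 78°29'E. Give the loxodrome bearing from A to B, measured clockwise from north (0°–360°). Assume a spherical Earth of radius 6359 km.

Meridional parts: M(φ₁)=+0.0582, M(φ₂)=+0.7493 → ΔM = +0.6911;  Δλ = +0.0585 rad
tan C = Δλ / ΔM = +0.0846 → C = 4.84°

4.8°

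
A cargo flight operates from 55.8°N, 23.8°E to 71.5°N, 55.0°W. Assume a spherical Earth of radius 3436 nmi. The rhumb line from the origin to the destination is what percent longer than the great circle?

6.8%

Great circle: σ = 0.6112 rad → d_gc = Rσ = 2100.0 nmi
Rhumb: Δφ = +0.2740, Δλ = -1.3753, Δψ = +0.6360, q = Δφ/Δψ = 0.4308 → d_rh = R√(Δφ²+q²Δλ²) = 2243.0 nmi
Excess = (2243.0 − 2100.0) / 2100.0 = 143.0 / 2100.0 = 6.81% ≈ 6.8%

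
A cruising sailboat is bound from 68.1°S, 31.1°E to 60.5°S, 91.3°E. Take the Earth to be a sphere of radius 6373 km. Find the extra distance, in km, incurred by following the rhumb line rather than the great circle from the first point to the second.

Great circle: cos σ = sin φ₁ sin φ₂ + cos φ₁ cos φ₂ cos Δλ,  σ = 0.4537 rad → d_gc = 2891.5 km
Rhumb line: Δψ = +0.3081, q = Δφ/Δψ = 0.4306, d_rh = R√(Δφ²+q²Δλ²) = 3004.5 km
Excess = 3004.5 − 2891.5 = 113.0 ≈ 113 km

113 km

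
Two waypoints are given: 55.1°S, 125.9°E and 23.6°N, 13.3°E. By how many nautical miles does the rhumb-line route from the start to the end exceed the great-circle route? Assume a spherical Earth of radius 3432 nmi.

Great circle: cos σ = sin φ₁ sin φ₂ + cos φ₁ cos φ₂ cos Δλ,  σ = 2.1292 rad → d_gc = 7307.4 nmi
Rhumb line: Δψ = +1.5813, q = Δφ/Δψ = 0.8686, d_rh = R√(Δφ²+q²Δλ²) = 7519.6 nmi
Excess = 7519.6 − 7307.4 = 212.2 ≈ 212 nmi

212 nmi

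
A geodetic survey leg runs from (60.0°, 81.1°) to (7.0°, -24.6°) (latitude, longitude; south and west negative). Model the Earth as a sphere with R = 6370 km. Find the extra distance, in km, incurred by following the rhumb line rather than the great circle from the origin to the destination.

652 km

Great circle: cos σ = sin φ₁ sin φ₂ + cos φ₁ cos φ₂ cos Δλ,  σ = 1.5996 rad → d_gc = 10189.13 km
Rhumb line: Δψ = -1.1945, q = Δφ/Δψ = 0.7744, d_rh = R√(Δφ²+q²Δλ²) = 10841.58 km
Excess = 10841.58 − 10189.13 = 652.45 ≈ 652 km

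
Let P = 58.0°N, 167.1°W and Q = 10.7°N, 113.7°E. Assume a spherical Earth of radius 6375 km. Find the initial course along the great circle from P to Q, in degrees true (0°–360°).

266.6°

N = sin Δλ·cos φ₂ = -0.9652;  D = cos φ₁ sin φ₂ − sin φ₁ cos φ₂ cos Δλ = -0.0578
initial course = atan2(N, D) = 266.58°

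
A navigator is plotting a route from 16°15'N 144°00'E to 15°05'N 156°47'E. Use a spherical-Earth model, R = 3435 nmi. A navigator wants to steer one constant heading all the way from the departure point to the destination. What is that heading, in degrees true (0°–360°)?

95.4°

Δψ = ln[tan(π/4+φ₂/2)/tan(π/4+φ₁/2)] = -0.0211
Δλ = +0.2231 rad (taken the short way round)
course = atan2(Δλ, Δψ) = 95.41°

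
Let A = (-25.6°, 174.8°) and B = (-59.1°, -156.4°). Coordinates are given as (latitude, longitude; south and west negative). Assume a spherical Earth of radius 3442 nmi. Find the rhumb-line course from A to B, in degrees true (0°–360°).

148.6°

Meridional parts: M(φ₁)=-0.4625, M(φ₂)=-1.2860 → ΔM = -0.8235;  Δλ = +0.5027 rad
tan C = Δλ / ΔM = -0.6104 → C = 148.60°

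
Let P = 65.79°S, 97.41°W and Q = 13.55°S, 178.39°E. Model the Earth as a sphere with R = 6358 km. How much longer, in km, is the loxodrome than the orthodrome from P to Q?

392 km

Great circle: cos σ = sin φ₁ sin φ₂ + cos φ₁ cos φ₂ cos Δλ,  σ = 1.3140 rad → d_gc = 8354.46 km
Rhumb line: Δψ = +1.3008, q = Δφ/Δψ = 0.7009, d_rh = R√(Δφ²+q²Δλ²) = 8745.99 km
Excess = 8745.99 − 8354.46 = 391.53 ≈ 392 km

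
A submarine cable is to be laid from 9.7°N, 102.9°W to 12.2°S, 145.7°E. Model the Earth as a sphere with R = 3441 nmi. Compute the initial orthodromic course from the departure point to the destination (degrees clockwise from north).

260.7°

θ = atan2( sin Δλ·cos φ₂ ,  cos φ₁ sin φ₂ − sin φ₁ cos φ₂ cos Δλ )
  = atan2(-0.9100, -0.1482) = 260.75°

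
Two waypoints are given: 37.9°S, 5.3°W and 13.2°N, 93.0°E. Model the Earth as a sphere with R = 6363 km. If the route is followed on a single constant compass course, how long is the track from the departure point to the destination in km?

11732 km

Δψ = ln[tan(π/4+φ₂/2)/tan(π/4+φ₁/2)] = +0.9482;  Δφ = +0.8919 rad,  Δλ = +1.7157 rad
q = Δφ/Δψ = 0.9406
d = R·√(Δφ² + q²Δλ²) = 6363·1.84374 = 11732 km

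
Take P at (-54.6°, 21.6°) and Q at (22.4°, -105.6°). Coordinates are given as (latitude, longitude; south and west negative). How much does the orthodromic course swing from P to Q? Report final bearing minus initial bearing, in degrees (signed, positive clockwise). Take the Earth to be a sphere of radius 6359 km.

+71.0°

At departure: θ₁ = atan2(sin Δλ cos φ₂, cos φ₁ sin φ₂ − sin φ₁ cos φ₂ cos Δλ) = 252.31°
At arrival: θ₂ = atan2(sin Δλ cos φ₁, −cos φ₂ sin φ₁ + sin φ₂ cos φ₁ cos Δλ) = 323.35°
Δθ = θ₂ − θ₁ = +71.0°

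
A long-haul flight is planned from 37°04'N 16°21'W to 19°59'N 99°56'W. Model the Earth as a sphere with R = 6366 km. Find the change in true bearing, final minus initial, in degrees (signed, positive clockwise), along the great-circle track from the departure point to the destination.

At departure: θ₁ = atan2(sin Δλ cos φ₂, cos φ₁ sin φ₂ − sin φ₁ cos φ₂ cos Δλ) = 282.64°
At arrival: θ₂ = atan2(sin Δλ cos φ₁, −cos φ₂ sin φ₁ + sin φ₂ cos φ₁ cos Δλ) = 235.94°
Δθ = θ₂ − θ₁ = -46.7°

-46.7°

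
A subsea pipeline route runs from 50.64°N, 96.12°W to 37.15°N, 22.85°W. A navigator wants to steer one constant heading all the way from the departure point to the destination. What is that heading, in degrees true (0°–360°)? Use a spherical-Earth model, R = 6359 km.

Meridional parts: M(φ₁)=+1.0282, M(φ₂)=+0.6993 → ΔM = -0.3289;  Δλ = +1.2788 rad
tan C = Δλ / ΔM = -3.8880 → C = 104.42°

104.4°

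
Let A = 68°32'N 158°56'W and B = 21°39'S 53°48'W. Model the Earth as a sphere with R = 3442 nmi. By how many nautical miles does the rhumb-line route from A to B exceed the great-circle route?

326 nmi

Great circle: cos σ = sin φ₁ sin φ₂ + cos φ₁ cos φ₂ cos Δλ,  σ = 2.0177 rad → d_gc = 6944.8 nmi
Rhumb line: Δψ = -2.0503, q = Δφ/Δψ = 0.7677, d_rh = R√(Δφ²+q²Δλ²) = 7270.5 nmi
Excess = 7270.5 − 6944.8 = 325.7 ≈ 326 nmi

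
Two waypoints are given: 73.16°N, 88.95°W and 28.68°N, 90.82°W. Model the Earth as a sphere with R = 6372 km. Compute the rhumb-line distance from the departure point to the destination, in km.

Δψ = ln[tan(π/4+φ₂/2)/tan(π/4+φ₁/2)] = -1.3875;  Δφ = -0.7763 rad,  Δλ = -0.0326 rad
q = Δφ/Δψ = 0.5595
d = R·√(Δφ² + q²Δλ²) = 6372·0.77654 = 4948 km

4948 km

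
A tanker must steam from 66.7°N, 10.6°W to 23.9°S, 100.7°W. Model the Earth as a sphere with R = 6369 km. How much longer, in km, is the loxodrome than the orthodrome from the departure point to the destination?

353 km

Great circle: cos σ = sin φ₁ sin φ₂ + cos φ₁ cos φ₂ cos Δλ,  σ = 1.9527 rad → d_gc = 12437.1 km
Rhumb line: Δψ = -2.0088, q = Δφ/Δψ = 0.7872, d_rh = R√(Δφ²+q²Δλ²) = 12790.0 km
Excess = 12790.0 − 12437.1 = 352.9 ≈ 353 km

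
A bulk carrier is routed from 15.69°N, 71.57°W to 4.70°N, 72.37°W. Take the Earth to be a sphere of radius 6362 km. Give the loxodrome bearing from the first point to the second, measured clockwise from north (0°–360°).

Δψ = ln[tan(π/4+φ₂/2)/tan(π/4+φ₁/2)] = -0.1952
Δλ = -0.0140 rad (taken the short way round)
course = atan2(Δλ, Δψ) = 184.09°

184.1°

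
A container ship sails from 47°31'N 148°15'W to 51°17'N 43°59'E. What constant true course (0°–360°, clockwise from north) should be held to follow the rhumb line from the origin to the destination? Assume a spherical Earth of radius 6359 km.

Δψ = ln[tan(π/4+φ₂/2)/tan(π/4+φ₁/2)] = +0.1011
Δλ = -2.9281 rad (taken the short way round)
course = atan2(Δλ, Δψ) = 271.98°

272.0°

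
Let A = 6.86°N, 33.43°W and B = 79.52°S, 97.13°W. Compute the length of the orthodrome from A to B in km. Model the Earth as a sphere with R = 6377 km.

cos σ = sin φ₁ sin φ₂ + cos φ₁ cos φ₂ cos Δλ
      = sin(6.86°)sin(-79.52°) + cos(6.86°)cos(-79.52°)cos(-63.70°) = -0.0374
σ = 92.145° → d = Rσ = 6377·1.60824 = 10256 km

10256 km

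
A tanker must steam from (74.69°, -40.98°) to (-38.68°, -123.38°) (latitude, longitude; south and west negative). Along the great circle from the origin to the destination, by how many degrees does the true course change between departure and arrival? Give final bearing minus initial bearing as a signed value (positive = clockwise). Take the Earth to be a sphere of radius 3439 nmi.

At departure: θ₁ = atan2(sin Δλ cos φ₂, cos φ₁ sin φ₂ − sin φ₁ cos φ₂ cos Δλ) = 251.12°
At arrival: θ₂ = atan2(sin Δλ cos φ₁, −cos φ₂ sin φ₁ + sin φ₂ cos φ₁ cos Δλ) = 198.67°
Δθ = θ₂ − θ₁ = -52.5°

-52.5°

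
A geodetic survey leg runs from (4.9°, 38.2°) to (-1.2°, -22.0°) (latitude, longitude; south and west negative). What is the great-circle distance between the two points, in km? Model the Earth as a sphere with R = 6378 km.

cos σ = sin φ₁ sin φ₂ + cos φ₁ cos φ₂ cos Δλ
      = sin(4.90°)sin(-1.20°) + cos(4.90°)cos(-1.20°)cos(-60.20°) = 0.4933
σ = 60.445° → d = Rσ = 6378·1.05496 = 6729 km

6729 km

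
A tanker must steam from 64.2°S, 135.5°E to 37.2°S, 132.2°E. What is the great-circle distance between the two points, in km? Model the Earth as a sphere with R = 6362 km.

Haversine: a = sin²(Δφ/2)+cos φ₁ cos φ₂ sin²(Δλ/2) = 0.05478;  σ = 2·atan2(√a,√(1−a))
σ = 27.072° → d = Rσ = 6362·0.47250 = 3006 km

3006 km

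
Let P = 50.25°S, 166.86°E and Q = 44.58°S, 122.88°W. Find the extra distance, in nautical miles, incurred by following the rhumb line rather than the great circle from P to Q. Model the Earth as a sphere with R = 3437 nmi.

103 nmi

Great circle: cos σ = sin φ₁ sin φ₂ + cos φ₁ cos φ₂ cos Δλ,  σ = 0.8045 rad → d_gc = 2765.0 nmi
Rhumb line: Δψ = +0.1464, q = Δφ/Δψ = 0.6758, d_rh = R√(Δφ²+q²Δλ²) = 2868.3 nmi
Excess = 2868.3 − 2765.0 = 103.3 ≈ 103 nmi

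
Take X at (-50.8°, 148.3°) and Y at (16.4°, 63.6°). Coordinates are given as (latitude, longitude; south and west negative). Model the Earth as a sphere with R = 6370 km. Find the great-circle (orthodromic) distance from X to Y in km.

11048 km

cos σ = sin φ₁ sin φ₂ + cos φ₁ cos φ₂ cos Δλ
      = sin(-50.80°)sin(16.40°) + cos(-50.80°)cos(16.40°)cos(-84.70°) = -0.1628
σ = 99.369° → d = Rσ = 6370·1.73432 = 11048 km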